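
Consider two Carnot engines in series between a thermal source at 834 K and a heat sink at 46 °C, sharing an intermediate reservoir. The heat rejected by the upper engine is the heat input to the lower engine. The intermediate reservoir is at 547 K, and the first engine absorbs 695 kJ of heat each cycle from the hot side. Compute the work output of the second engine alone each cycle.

W₂ ≈ 189.9 kJ

T_C = 46 °C → 46 + 273.15 = 319.15 K.
Heat entering the second stage: Q_m = Q_H·(T_m/T_H) = 695 × 547.00/834.00 = 455.8 kJ.
Second-stage efficiency η₂ = 1 − T_C/T_m = 1 − 319.15/547.00 = 0.4165, so W₂ = η₂·Q_m = 189.9 kJ.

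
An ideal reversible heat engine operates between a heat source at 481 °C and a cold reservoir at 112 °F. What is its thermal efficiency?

η ≈ 0.5789

T_H = 481 °C → 481 + 273.15 = 754.15 K.
T_C = 112 °F → (112 − 32) × 5/9 = 44.44 °C = 317.59 K.
Carnot efficiency: η = 1 − T_C/T_H = 1 − 317.59/754.15 = 0.5789.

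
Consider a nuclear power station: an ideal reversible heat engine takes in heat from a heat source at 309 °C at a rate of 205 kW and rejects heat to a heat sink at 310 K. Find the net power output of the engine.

T_H = 309 °C → 309 + 273.15 = 582.15 K.
Carnot efficiency: η = 1 − T_C/T_H = 1 − 310.00/582.15 = 0.4675.
W = η·Q_H = 0.4675 × 205 = 95.8 kW.

Ẇ ≈ 95.8 kW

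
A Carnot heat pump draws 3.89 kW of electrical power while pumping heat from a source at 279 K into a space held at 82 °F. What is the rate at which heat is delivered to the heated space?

Q̇_H ≈ 53.4 kW

T_H = 82 °F → (82 − 32) × 5/9 = 27.78 °C = 300.93 K.
COP_HP = T_H/(T_H − T_C) = 300.93/21.93 = 13.7236.
Q_H = COP_HP · W = 13.7236 × 3.89 = 53.4 kW.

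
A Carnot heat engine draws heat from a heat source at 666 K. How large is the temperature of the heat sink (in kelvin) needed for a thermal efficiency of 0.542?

T_C ≈ 305.0 K

From η = 1 − T_C/T_H, T_C = T_H·(1 − η) = 666.00 × (1 − 0.542) = 305.0 K.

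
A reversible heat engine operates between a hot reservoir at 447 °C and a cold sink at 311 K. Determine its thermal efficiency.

η ≈ 0.568

T_H = 447 °C → 447 + 273.15 = 720.15 K.
For a reversible engine, η = 1 − T_C/T_H = 1 − 311.00/720.15 = 0.568.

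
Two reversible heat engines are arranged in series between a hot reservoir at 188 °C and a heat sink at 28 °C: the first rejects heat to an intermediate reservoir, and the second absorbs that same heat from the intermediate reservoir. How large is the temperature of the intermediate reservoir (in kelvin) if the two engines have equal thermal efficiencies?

T_m ≈ 373 K

T_H = 188 °C → 188 + 273.15 = 461.15 K.
T_C = 28 °C → 28 + 273.15 = 301.15 K.
Equal efficiencies require 1 − T_m/T_H = 1 − T_C/T_m, i.e. T_m/T_H = T_C/T_m, so T_m = √(T_H·T_C) = √(461.15 × 301.15) = 373 K.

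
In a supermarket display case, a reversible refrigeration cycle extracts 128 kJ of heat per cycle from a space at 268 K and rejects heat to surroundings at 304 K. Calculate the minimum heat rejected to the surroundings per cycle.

For a reversible cycle Q_H/Q_C = T_H/T_C, so Q_H = Q_C·T_H/T_C = 128 × 304.00/268.00 = 145 kJ.

Q_H ≈ 145 kJ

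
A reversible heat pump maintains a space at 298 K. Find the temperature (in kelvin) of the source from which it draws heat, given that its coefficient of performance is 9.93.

COP_HP = T_H/(T_H − T_C) ⇒ T_C = T_H·(COP_HP − 1)/COP_HP = 298.00 × (9.93 − 1)/9.93 = 268.0 K.

T_C ≈ 268.0 K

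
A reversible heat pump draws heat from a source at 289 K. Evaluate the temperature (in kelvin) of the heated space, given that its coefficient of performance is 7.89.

COP_HP = T_H/(T_H − T_C) ⇒ T_H = T_C·COP_HP/(COP_HP − 1) = 289.00 × 7.89/(7.89 − 1) = 330.9 K.

T_H ≈ 330.9 K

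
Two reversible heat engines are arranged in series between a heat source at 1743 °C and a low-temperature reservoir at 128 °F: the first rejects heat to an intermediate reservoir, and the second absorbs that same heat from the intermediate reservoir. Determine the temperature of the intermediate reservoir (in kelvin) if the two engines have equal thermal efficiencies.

T_H = 1743 °C → 1743 + 273.15 = 2016.15 K.
T_C = 128 °F → (128 − 32) × 5/9 = 53.33 °C = 326.48 K.
Equal efficiencies require 1 − T_m/T_H = 1 − T_C/T_m, i.e. T_m/T_H = T_C/T_m, so T_m = √(T_H·T_C) = √(2016.15 × 326.48) = 811 K.

T_m ≈ 811 K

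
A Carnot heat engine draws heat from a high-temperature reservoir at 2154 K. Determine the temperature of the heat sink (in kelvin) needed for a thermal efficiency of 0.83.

From η = 1 − T_C/T_H, T_C = T_H·(1 − η) = 2154.00 × (1 − 0.83) = 366 K.

T_C ≈ 366 K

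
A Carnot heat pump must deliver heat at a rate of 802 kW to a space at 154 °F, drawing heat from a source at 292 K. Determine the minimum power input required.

Ẇ_in ≈ 115 kW

T_H = 154 °F → (154 − 32) × 5/9 = 67.78 °C = 340.93 K.
COP_HP = T_H/(T_H − T_C) = 340.93/48.93 = 6.9680.
W = Q_H/COP_HP = 802/6.9680 = 115 kW.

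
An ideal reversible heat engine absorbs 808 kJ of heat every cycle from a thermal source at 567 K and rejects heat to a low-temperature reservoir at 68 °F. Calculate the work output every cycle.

W ≈ 390 kJ

T_C = 68 °F → (68 − 32) × 5/9 = 20.00 °C = 293.15 K.
Carnot efficiency: η = 1 − T_C/T_H = 1 − 293.15/567.00 = 0.4830.
W = η·Q_H = 0.4830 × 808 = 390 kJ.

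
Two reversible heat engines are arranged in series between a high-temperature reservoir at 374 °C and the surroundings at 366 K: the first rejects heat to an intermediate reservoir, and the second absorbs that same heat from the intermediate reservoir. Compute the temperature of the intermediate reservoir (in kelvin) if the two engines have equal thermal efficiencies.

T_m ≈ 487 K

T_H = 374 °C → 374 + 273.15 = 647.15 K.
Equal efficiencies require 1 − T_m/T_H = 1 − T_C/T_m, i.e. T_m/T_H = T_C/T_m, so T_m = √(T_H·T_C) = √(647.15 × 366.00) = 487 K.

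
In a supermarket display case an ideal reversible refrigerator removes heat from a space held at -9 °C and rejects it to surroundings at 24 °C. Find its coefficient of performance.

COP_R ≈ 8.00

T_H = 24 °C → 24 + 273.15 = 297.15 K.
T_C = -9 °C → -9 + 273.15 = 264.15 K.
The reversible coefficient of performance is COP_R = T_C/(T_H − T_C) = 264.15/(297.15 − 264.15) = 8.00.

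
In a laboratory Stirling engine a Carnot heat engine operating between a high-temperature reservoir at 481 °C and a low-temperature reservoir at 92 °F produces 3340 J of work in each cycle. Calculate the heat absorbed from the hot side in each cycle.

Q_H ≈ 5630 J

T_H = 481 °C → 481 + 273.15 = 754.15 K.
T_C = 92 °F → (92 − 32) × 5/9 = 33.33 °C = 306.48 K.
η_rev = 1 − T_C/T_H = 1 − 306.48/754.15 = 0.5936.
Q_H = W/η = 3340/0.5936 = 5630 J.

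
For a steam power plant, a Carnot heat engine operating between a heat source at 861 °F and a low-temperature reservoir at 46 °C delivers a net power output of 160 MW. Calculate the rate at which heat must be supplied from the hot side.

T_H = 861 °F → (861 − 32) × 5/9 = 460.56 °C = 733.71 K.
T_C = 46 °C → 46 + 273.15 = 319.15 K.
For a reversible engine, η = 1 − T_C/T_H = 1 − 319.15/733.71 = 0.5650.
Q_H = W/η = 160/0.5650 = 283.2 MW.

Q̇_H ≈ 283.2 MW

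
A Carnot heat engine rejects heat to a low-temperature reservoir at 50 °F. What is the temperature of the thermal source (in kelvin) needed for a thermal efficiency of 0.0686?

T_C = 50 °F → (50 − 32) × 5/9 = 10.00 °C = 283.15 K.
From η = 1 − T_C/T_H, solving for T_H gives T_H = T_C/(1 − η) = 283.15/(1 − 0.0686) = 304 K.

T_H ≈ 304 K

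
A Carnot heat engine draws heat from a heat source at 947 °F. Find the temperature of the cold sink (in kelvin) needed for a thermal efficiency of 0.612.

T_H = 947 °F → (947 − 32) × 5/9 = 508.33 °C = 781.48 K.
From η = 1 − T_C/T_H, T_C = T_H·(1 − η) = 781.48 × (1 − 0.612) = 303 K.

T_C ≈ 303 K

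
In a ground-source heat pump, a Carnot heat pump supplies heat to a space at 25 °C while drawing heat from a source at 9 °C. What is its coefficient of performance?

T_H = 25 °C → 25 + 273.15 = 298.15 K.
T_C = 9 °C → 9 + 273.15 = 282.15 K.
For a reversible heat pump, COP_HP = T_H/(T_H − T_C) = 298.15/(298.15 − 282.15) = 18.6.

COP_HP ≈ 18.6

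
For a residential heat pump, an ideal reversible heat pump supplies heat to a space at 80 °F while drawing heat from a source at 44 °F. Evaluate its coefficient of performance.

COP_HP ≈ 15.0

T_H = 80 °F → (80 − 32) × 5/9 = 26.67 °C = 299.82 K.
T_C = 44 °F → (44 − 32) × 5/9 = 6.67 °C = 279.82 K.
Reversible heating COP: COP_HP = T_H/(T_H − T_C) = 299.82/(299.82 − 279.82) = 15.0.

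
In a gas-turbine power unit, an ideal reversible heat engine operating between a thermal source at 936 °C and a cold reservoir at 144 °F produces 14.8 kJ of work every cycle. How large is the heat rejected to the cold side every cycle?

Q_C ≈ 5.68 kJ

T_H = 936 °C → 936 + 273.15 = 1209.15 K.
T_C = 144 °F → (144 − 32) × 5/9 = 62.22 °C = 335.37 K.
Carnot efficiency: η = 1 − T_C/T_H = 1 − 335.37/1209.15 = 0.7226.
Since Q_C/Q_H = T_C/T_H and Q_H = W/η, Q_C = W·T_C/(T_H − T_C) = 14.8 × 335.37/873.78 = 5.68 kJ.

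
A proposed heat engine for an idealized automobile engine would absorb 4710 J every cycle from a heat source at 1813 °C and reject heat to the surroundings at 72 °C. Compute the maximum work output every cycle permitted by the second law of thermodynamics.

T_H = 1813 °C → 1813 + 273.15 = 2086.15 K.
T_C = 72 °C → 72 + 273.15 = 345.15 K.
The second-law ceiling is the Carnot efficiency, η_max = 1 − T_C/T_H = 1 − 345.15/2086.15 = 0.8346.
W_max = η_max · Q_H = 0.8346 × 4710 = 3931 J.

W_max ≈ 3931 J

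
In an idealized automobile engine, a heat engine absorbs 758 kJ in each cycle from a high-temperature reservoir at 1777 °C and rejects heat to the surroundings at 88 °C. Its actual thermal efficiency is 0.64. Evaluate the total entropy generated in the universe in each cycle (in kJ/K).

ΔS_univ ≈ 0.386 kJ/K

T_H = 1777 °C → 1777 + 273.15 = 2050.15 K.
T_C = 88 °C → 88 + 273.15 = 361.15 K.
W = η·Q_H = 0.64 × 758 = 485.1 kJ, so Q_C = Q_H − W = 272.9 kJ.
Reservoir entropy changes: ΔS_H = −Q_H/T_H = −758/2050.15 = -0.3697 kJ/K and ΔS_C = +Q_C/T_C = 272.9/361.15 = 0.7556 kJ/K.
ΔS_univ = −Q_H/T_H + Q_C/T_C = 0.386 kJ/K (> 0, since η = 0.64 < η_Carnot = 0.824).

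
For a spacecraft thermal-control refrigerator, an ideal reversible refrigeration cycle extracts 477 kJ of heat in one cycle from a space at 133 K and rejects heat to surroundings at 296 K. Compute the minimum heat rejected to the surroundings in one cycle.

For a reversible cycle Q_H/Q_C = T_H/T_C, so Q_H = Q_C·T_H/T_C = 477 × 296.00/133.00 = 1060 kJ.

Q_H ≈ 1060 kJ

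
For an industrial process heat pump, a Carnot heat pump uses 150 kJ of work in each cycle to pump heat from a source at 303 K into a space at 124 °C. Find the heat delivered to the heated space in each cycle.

Q_H ≈ 633 kJ

T_H = 124 °C → 124 + 273.15 = 397.15 K.
For a reversible heat pump, COP_HP = T_H/(T_H − T_C) = 397.15/94.15 = 4.2183.
Q_H = COP_HP · W = 4.2183 × 150 = 633 kJ.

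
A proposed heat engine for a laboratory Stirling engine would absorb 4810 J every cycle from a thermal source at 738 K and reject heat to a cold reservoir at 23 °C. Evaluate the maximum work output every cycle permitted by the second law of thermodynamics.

T_C = 23 °C → 23 + 273.15 = 296.15 K.
The upper bound on efficiency is η_max = 1 − T_C/T_H = 1 − 296.15/738.00 = 0.5987.
W_max = η_max · Q_H = 0.5987 × 4810 = 2880 J.

W_max ≈ 2880 J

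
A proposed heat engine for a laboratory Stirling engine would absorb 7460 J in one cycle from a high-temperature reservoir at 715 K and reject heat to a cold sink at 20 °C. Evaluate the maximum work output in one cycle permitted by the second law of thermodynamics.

T_C = 20 °C → 20 + 273.15 = 293.15 K.
The second-law ceiling is the Carnot efficiency, η_max = 1 − T_C/T_H = 1 − 293.15/715.00 = 0.5900.
W_max = η_max · Q_H = 0.5900 × 7460 = 4400 J.

W_max ≈ 4400 J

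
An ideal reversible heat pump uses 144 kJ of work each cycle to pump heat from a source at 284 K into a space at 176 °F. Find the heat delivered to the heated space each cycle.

T_H = 176 °F → (176 − 32) × 5/9 = 80.00 °C = 353.15 K.
The Carnot heat-pump COP is COP_HP = T_H/(T_H − T_C) = 353.15/69.15 = 5.1070.
Q_H = COP_HP · W = 5.1070 × 144 = 735 kJ.

Q_H ≈ 735 kJ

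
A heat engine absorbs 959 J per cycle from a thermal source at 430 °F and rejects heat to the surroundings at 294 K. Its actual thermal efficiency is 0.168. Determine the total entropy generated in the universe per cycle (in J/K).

ΔS_univ ≈ 0.774 J/K

T_H = 430 °F → (430 − 32) × 5/9 = 221.11 °C = 494.26 K.
W = η·Q_H = 0.168 × 959 = 161.1 J, so Q_C = Q_H − W = 797.9 J.
Reservoir entropy changes: ΔS_H = −Q_H/T_H = −959/494.26 = -1.940 J/K and ΔS_C = +Q_C/T_C = 797.9/294.00 = 2.714 J/K.
ΔS_univ = −Q_H/T_H + Q_C/T_C = 0.774 J/K (> 0, since η = 0.168 < η_Carnot = 0.405).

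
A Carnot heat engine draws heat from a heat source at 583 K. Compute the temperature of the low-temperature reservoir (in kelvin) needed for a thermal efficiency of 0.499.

From η = 1 − T_C/T_H, T_C = T_H·(1 − η) = 583.00 × (1 − 0.499) = 292 K.

T_C ≈ 292 K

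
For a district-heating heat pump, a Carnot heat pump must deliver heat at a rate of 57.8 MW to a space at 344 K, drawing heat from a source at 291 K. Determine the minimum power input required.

COP_HP = T_H/(T_H − T_C) = 344.00/53.00 = 6.4906.
W = Q_H/COP_HP = 57.8/6.4906 = 8.91 MW.

Ẇ_in ≈ 8.91 MW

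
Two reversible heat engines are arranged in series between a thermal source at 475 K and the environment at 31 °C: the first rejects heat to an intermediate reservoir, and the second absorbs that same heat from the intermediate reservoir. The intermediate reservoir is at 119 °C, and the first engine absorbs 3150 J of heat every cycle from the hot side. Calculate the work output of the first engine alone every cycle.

T_C = 31 °C → 31 + 273.15 = 304.15 K.
T_m = 119 °C → 119 + 273.15 = 392.15 K.
First-stage efficiency η₁ = 1 − T_m/T_H = 1 − 392.15/475.00 = 0.1744.
W₁ = η₁·Q_H = 0.1744 × 3150 = 549 J.

W₁ ≈ 549 J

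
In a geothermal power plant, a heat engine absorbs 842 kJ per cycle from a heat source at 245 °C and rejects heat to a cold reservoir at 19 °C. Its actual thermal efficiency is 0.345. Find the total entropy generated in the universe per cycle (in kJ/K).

ΔS_univ ≈ 0.263 kJ/K

T_H = 245 °C → 245 + 273.15 = 518.15 K.
T_C = 19 °C → 19 + 273.15 = 292.15 K.
W = η·Q_H = 0.345 × 842 = 290.5 kJ, so Q_C = Q_H − W = 551.5 kJ.
The hot reservoir loses entropy Q_H/T_H = 842/518.15 = 1.625 kJ/K; the cold reservoir gains Q_C/T_C = 551.5/292.15 = 1.888 kJ/K.
ΔS_univ = −Q_H/T_H + Q_C/T_C = 0.263 kJ/K (> 0, since η = 0.345 < η_Carnot = 0.436).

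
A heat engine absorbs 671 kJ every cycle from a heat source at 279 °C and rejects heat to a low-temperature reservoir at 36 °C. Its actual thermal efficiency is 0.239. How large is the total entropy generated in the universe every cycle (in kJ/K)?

ΔS_univ ≈ 0.4365 kJ/K

T_H = 279 °C → 279 + 273.15 = 552.15 K.
T_C = 36 °C → 36 + 273.15 = 309.15 K.
W = η·Q_H = 0.239 × 671 = 160.4 kJ, so Q_C = Q_H − W = 510.6 kJ.
The hot reservoir loses entropy Q_H/T_H = 671/552.15 = 1.215 kJ/K; the cold reservoir gains Q_C/T_C = 510.6/309.15 = 1.652 kJ/K.
ΔS_univ = −Q_H/T_H + Q_C/T_C = 0.4365 kJ/K (> 0, since η = 0.239 < η_Carnot = 0.440).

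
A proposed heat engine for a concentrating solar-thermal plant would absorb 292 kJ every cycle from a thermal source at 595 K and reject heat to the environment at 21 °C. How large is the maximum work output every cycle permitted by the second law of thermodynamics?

T_C = 21 °C → 21 + 273.15 = 294.15 K.
By the Carnot theorem, η_max = 1 − T_C/T_H = 1 − 294.15/595.00 = 0.5056.
W_max = η_max · Q_H = 0.5056 × 292 = 147.6 kJ.

W_max ≈ 147.6 kJ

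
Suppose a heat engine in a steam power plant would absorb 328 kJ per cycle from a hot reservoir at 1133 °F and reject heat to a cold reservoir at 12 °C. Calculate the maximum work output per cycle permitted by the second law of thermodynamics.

W_max ≈ 222 kJ

T_H = 1133 °F → (1133 − 32) × 5/9 = 611.67 °C = 884.82 K.
T_C = 12 °C → 12 + 273.15 = 285.15 K.
No engine can exceed the Carnot limit: η_max = 1 − T_C/T_H = 1 − 285.15/884.82 = 0.6777.
W_max = η_max · Q_H = 0.6777 × 328 = 222 kJ.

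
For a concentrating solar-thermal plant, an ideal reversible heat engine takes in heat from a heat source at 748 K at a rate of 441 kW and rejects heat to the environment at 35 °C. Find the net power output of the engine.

T_C = 35 °C → 35 + 273.15 = 308.15 K.
Since the cycle is reversible, η = 1 − T_C/T_H = 1 − 308.15/748.00 = 0.5880.
W = η·Q_H = 0.5880 × 441 = 259 kW.

Ẇ ≈ 259 kW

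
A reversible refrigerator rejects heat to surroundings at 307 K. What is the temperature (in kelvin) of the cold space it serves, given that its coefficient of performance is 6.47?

COP_R = T_C/(T_H − T_C) ⇒ T_C = T_H·COP_R/(1 + COP_R) = 307.00 × 6.47/(1 + 6.47) = 266 K.

T_C ≈ 266 K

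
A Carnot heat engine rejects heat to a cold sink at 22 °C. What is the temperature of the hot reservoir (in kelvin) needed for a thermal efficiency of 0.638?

T_C = 22 °C → 22 + 273.15 = 295.15 K.
From η = 1 − T_C/T_H, solving for T_H gives T_H = T_C/(1 − η) = 295.15/(1 − 0.638) = 815 K.

T_H ≈ 815 K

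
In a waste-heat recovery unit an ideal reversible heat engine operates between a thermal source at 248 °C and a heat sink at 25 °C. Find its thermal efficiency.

η ≈ 0.428

T_H = 248 °C → 248 + 273.15 = 521.15 K.
T_C = 25 °C → 25 + 273.15 = 298.15 K.
For a reversible engine, η = 1 − T_C/T_H = 1 − 298.15/521.15 = 0.428.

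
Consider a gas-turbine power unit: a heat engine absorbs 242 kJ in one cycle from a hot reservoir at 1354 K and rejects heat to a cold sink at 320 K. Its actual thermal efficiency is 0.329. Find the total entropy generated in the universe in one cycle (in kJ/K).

ΔS_univ ≈ 0.329 kJ/K

W = η·Q_H = 0.329 × 242 = 79.62 kJ, so Q_C = Q_H − W = 162.4 kJ.
Entropy balance on the reservoirs: −Q_H/T_H = -0.1787 kJ/K, +Q_C/T_C = 0.5074 kJ/K.
ΔS_univ = −Q_H/T_H + Q_C/T_C = 0.329 kJ/K (> 0, since η = 0.329 < η_Carnot = 0.764).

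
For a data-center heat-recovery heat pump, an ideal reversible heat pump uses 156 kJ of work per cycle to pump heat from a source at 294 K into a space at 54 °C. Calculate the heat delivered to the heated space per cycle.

T_H = 54 °C → 54 + 273.15 = 327.15 K.
COP_HP = T_H/(T_H − T_C) = 327.15/33.15 = 9.8688.
Q_H = COP_HP · W = 9.8688 × 156 = 1540 kJ.

Q_H ≈ 1540 kJ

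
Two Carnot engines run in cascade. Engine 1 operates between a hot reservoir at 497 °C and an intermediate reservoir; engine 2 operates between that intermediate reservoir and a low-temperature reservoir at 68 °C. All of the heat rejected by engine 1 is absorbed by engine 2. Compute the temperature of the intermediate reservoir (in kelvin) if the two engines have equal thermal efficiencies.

T_m ≈ 512.6 K

T_H = 497 °C → 497 + 273.15 = 770.15 K.
T_C = 68 °C → 68 + 273.15 = 341.15 K.
Equal efficiencies require 1 − T_m/T_H = 1 − T_C/T_m, i.e. T_m/T_H = T_C/T_m, so T_m = √(T_H·T_C) = √(770.15 × 341.15) = 512.6 K.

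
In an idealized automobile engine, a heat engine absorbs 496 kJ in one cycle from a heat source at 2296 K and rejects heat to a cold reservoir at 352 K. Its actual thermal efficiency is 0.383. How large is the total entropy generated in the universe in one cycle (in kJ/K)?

ΔS_univ ≈ 0.6534 kJ/K

W = η·Q_H = 0.383 × 496 = 190.0 kJ, so Q_C = Q_H − W = 306.0 kJ.
Reservoir entropy changes: ΔS_H = −Q_H/T_H = −496/2296.00 = -0.2160 kJ/K and ΔS_C = +Q_C/T_C = 306.0/352.00 = 0.8694 kJ/K.
ΔS_univ = −Q_H/T_H + Q_C/T_C = 0.6534 kJ/K (> 0, since η = 0.383 < η_Carnot = 0.847).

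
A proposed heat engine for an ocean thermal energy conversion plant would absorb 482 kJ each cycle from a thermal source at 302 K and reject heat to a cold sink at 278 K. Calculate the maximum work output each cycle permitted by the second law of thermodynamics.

The upper bound on efficiency is η_max = 1 − T_C/T_H = 1 − 278.00/302.00 = 0.0795.
W_max = η_max · Q_H = 0.0795 × 482 = 38.3 kJ.

W_max ≈ 38.3 kJ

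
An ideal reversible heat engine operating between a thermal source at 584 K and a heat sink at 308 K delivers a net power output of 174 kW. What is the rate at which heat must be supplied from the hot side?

η_rev = 1 − T_C/T_H = 1 − 308.00/584.00 = 0.4726.
Q_H = W/η = 174/0.4726 = 368 kW.

Q̇_H ≈ 368 kW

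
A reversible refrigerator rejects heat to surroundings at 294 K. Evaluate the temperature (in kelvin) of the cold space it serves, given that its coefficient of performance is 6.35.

T_C ≈ 254.0 K

COP_R = T_C/(T_H − T_C) ⇒ T_C = T_H·COP_R/(1 + COP_R) = 294.00 × 6.35/(1 + 6.35) = 254.0 K.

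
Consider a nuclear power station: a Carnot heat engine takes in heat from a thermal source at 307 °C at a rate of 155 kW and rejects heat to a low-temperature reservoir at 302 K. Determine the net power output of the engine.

Ẇ ≈ 74.31 kW

T_H = 307 °C → 307 + 273.15 = 580.15 K.
For a reversible engine, η = 1 − T_C/T_H = 1 − 302.00/580.15 = 0.4794.
W = η·Q_H = 0.4794 × 155 = 74.31 kW.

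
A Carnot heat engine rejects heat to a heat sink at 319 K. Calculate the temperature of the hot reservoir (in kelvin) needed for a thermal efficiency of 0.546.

T_H ≈ 703 K

From η = 1 − T_C/T_H, solving for T_H gives T_H = T_C/(1 − η) = 319.00/(1 − 0.546) = 703 K.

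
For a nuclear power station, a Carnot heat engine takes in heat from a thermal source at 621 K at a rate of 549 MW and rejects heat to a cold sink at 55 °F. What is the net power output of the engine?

T_C = 55 °F → (55 − 32) × 5/9 = 12.78 °C = 285.93 K.
The Carnot efficiency is η = 1 − T_C/T_H = 1 − 285.93/621.00 = 0.5396.
W = η·Q_H = 0.5396 × 549 = 296.2 MW.

Ẇ ≈ 296.2 MW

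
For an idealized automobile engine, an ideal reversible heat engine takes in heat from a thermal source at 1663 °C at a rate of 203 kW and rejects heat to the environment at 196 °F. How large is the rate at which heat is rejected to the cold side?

T_H = 1663 °C → 1663 + 273.15 = 1936.15 K.
T_C = 196 °F → (196 − 32) × 5/9 = 91.11 °C = 364.26 K.
Carnot efficiency: η = 1 − T_C/T_H = 1 − 364.26/1936.15 = 0.8119.
For a reversible cycle Q_C/Q_H = T_C/T_H, so Q_C = 203 × 364.26/1936.15 = 38.2 kW.

Q̇_C ≈ 38.2 kW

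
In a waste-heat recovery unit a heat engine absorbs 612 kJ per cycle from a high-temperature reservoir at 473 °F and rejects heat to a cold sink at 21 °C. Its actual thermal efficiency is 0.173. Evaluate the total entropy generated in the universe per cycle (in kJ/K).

T_H = 473 °F → (473 − 32) × 5/9 = 245.00 °C = 518.15 K.
T_C = 21 °C → 21 + 273.15 = 294.15 K.
W = η·Q_H = 0.173 × 612 = 105.9 kJ, so Q_C = Q_H − W = 506.1 kJ.
Reservoir entropy changes: ΔS_H = −Q_H/T_H = −612/518.15 = -1.181 kJ/K and ΔS_C = +Q_C/T_C = 506.1/294.15 = 1.721 kJ/K.
ΔS_univ = −Q_H/T_H + Q_C/T_C = 0.540 kJ/K (> 0, since η = 0.173 < η_Carnot = 0.432).

ΔS_univ ≈ 0.540 kJ/K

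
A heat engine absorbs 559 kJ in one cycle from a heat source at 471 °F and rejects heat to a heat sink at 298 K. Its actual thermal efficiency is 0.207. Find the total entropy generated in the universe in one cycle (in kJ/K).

T_H = 471 °F → (471 − 32) × 5/9 = 243.89 °C = 517.04 K.
W = η·Q_H = 0.207 × 559 = 115.7 kJ, so Q_C = Q_H − W = 443.3 kJ.
Reservoir entropy changes: ΔS_H = −Q_H/T_H = −559/517.04 = -1.081 kJ/K and ΔS_C = +Q_C/T_C = 443.3/298.00 = 1.488 kJ/K.
ΔS_univ = −Q_H/T_H + Q_C/T_C = 0.4064 kJ/K (> 0, since η = 0.207 < η_Carnot = 0.424).

ΔS_univ ≈ 0.4064 kJ/K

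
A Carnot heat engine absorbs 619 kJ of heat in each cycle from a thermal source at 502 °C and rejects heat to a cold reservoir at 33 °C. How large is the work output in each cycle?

W ≈ 375 kJ

T_H = 502 °C → 502 + 273.15 = 775.15 K.
T_C = 33 °C → 33 + 273.15 = 306.15 K.
Carnot efficiency: η = 1 − T_C/T_H = 1 − 306.15/775.15 = 0.6050.
W = η·Q_H = 0.6050 × 619 = 375 kJ.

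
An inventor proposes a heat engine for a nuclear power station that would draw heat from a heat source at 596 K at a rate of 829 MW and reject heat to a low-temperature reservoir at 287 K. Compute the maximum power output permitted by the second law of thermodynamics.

Ẇ_max ≈ 430 MW

The upper bound on efficiency is η_max = 1 − T_C/T_H = 1 − 287.00/596.00 = 0.5185.
W_max = η_max · Q_H = 0.5185 × 829 = 430 MW.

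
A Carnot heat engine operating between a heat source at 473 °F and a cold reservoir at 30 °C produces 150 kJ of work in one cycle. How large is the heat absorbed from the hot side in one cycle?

Q_H ≈ 362 kJ

T_H = 473 °F → (473 − 32) × 5/9 = 245.00 °C = 518.15 K.
T_C = 30 °C → 30 + 273.15 = 303.15 K.
For a reversible engine, η = 1 − T_C/T_H = 1 − 303.15/518.15 = 0.4149.
Q_H = W/η = 150/0.4149 = 362 kJ.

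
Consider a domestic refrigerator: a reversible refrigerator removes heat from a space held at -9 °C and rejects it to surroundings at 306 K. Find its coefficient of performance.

T_C = -9 °C → -9 + 273.15 = 264.15 K.
COP_R = T_C/(T_H − T_C) = 264.15/(306.00 − 264.15) = 6.31.

COP_R ≈ 6.31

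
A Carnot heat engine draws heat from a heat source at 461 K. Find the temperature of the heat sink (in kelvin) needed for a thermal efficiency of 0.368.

T_C ≈ 291 K

From η = 1 − T_C/T_H, T_C = T_H·(1 − η) = 461.00 × (1 − 0.368) = 291 K.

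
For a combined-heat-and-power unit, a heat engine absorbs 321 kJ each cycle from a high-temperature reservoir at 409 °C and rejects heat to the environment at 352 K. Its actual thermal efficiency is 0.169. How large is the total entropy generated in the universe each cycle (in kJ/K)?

ΔS_univ ≈ 0.287 kJ/K

T_H = 409 °C → 409 + 273.15 = 682.15 K.
W = η·Q_H = 0.169 × 321 = 54.25 kJ, so Q_C = Q_H − W = 266.8 kJ.
Reservoir entropy changes: ΔS_H = −Q_H/T_H = −321/682.15 = -0.4706 kJ/K and ΔS_C = +Q_C/T_C = 266.8/352.00 = 0.7578 kJ/K.
ΔS_univ = −Q_H/T_H + Q_C/T_C = 0.287 kJ/K (> 0, since η = 0.169 < η_Carnot = 0.484).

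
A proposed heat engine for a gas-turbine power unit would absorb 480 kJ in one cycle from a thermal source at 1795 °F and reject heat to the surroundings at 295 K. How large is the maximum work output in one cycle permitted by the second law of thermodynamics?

T_H = 1795 °F → (1795 − 32) × 5/9 = 979.44 °C = 1252.59 K.
The upper bound on efficiency is η_max = 1 − T_C/T_H = 1 − 295.00/1252.59 = 0.7645.
W_max = η_max · Q_H = 0.7645 × 480 = 367 kJ.

W_max ≈ 367 kJ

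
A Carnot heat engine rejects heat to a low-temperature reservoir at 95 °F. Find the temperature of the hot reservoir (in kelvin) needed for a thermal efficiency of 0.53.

T_H ≈ 656 K

T_C = 95 °F → (95 − 32) × 5/9 = 35.00 °C = 308.15 K.
From η = 1 − T_C/T_H, solving for T_H gives T_H = T_C/(1 − η) = 308.15/(1 − 0.53) = 656 K.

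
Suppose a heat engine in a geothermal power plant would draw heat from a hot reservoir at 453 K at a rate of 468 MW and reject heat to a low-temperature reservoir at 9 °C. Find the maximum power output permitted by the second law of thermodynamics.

T_C = 9 °C → 9 + 273.15 = 282.15 K.
No engine can exceed the Carnot limit: η_max = 1 − T_C/T_H = 1 − 282.15/453.00 = 0.3772.
W_max = η_max · Q_H = 0.3772 × 468 = 176.5 MW.

Ẇ_max ≈ 176.5 MW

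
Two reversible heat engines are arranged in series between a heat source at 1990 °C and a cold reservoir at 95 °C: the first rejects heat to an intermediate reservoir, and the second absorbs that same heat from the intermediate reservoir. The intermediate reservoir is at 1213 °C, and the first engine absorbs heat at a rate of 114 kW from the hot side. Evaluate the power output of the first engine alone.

Ẇ₁ ≈ 39.14 kW

T_H = 1990 °C → 1990 + 273.15 = 2263.15 K.
T_C = 95 °C → 95 + 273.15 = 368.15 K.
T_m = 1213 °C → 1213 + 273.15 = 1486.15 K.
First-stage efficiency η₁ = 1 − T_m/T_H = 1 − 1486.15/2263.15 = 0.3433.
W₁ = η₁·Q_H = 0.3433 × 114 = 39.14 kW.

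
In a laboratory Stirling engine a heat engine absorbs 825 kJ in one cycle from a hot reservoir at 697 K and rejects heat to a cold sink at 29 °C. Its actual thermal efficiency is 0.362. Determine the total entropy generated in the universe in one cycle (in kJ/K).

T_C = 29 °C → 29 + 273.15 = 302.15 K.
W = η·Q_H = 0.362 × 825 = 298.6 kJ, so Q_C = Q_H − W = 526.4 kJ.
Reservoir entropy changes: ΔS_H = −Q_H/T_H = −825/697.00 = -1.184 kJ/K and ΔS_C = +Q_C/T_C = 526.4/302.15 = 1.742 kJ/K.
ΔS_univ = −Q_H/T_H + Q_C/T_C = 0.558 kJ/K (> 0, since η = 0.362 < η_Carnot = 0.566).

ΔS_univ ≈ 0.558 kJ/K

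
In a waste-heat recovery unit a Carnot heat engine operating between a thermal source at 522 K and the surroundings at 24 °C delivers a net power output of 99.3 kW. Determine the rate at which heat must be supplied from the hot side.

Q̇_H ≈ 230.5 kW

T_C = 24 °C → 24 + 273.15 = 297.15 K.
Carnot efficiency: η = 1 − T_C/T_H = 1 − 297.15/522.00 = 0.4307.
Q_H = W/η = 99.3/0.4307 = 230.5 kW.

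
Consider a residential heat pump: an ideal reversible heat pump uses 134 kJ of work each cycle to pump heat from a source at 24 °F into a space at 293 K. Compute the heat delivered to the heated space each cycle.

T_C = 24 °F → (24 − 32) × 5/9 = -4.44 °C = 268.71 K.
The Carnot heat-pump COP is COP_HP = T_H/(T_H − T_C) = 293.00/24.29 = 12.0604.
Q_H = COP_HP · W = 12.0604 × 134 = 1620 kJ.

Q_H ≈ 1620 kJ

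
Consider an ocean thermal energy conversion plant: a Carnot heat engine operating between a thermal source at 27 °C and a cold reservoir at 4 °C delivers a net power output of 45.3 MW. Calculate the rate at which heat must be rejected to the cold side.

Q̇_C ≈ 546 MW

T_H = 27 °C → 27 + 273.15 = 300.15 K.
T_C = 4 °C → 4 + 273.15 = 277.15 K.
Carnot efficiency: η = 1 − T_C/T_H = 1 − 277.15/300.15 = 0.0766.
Since Q_C/Q_H = T_C/T_H and Q_H = W/η, Q_C = W·T_C/(T_H − T_C) = 45.3 × 277.15/23.00 = 546 MW.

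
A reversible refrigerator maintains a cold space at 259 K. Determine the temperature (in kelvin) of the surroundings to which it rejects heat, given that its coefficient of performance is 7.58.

T_H ≈ 293 K

COP_R = T_C/(T_H − T_C) ⇒ T_H = T_C·(1 + 1/COP_R) = 259.00 × (1 + 1/7.58) = 293 K.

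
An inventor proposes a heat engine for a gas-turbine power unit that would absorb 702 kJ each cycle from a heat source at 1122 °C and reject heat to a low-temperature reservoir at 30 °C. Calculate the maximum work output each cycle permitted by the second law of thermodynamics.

T_H = 1122 °C → 1122 + 273.15 = 1395.15 K.
T_C = 30 °C → 30 + 273.15 = 303.15 K.
By the Carnot theorem, η_max = 1 − T_C/T_H = 1 − 303.15/1395.15 = 0.7827.
W_max = η_max · Q_H = 0.7827 × 702 = 549 kJ.

W_max ≈ 549 kJ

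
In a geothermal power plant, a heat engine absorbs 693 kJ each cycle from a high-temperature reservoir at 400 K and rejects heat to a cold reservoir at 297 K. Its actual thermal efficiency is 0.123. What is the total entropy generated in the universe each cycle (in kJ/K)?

ΔS_univ ≈ 0.314 kJ/K

W = η·Q_H = 0.123 × 693 = 85.24 kJ, so Q_C = Q_H − W = 607.8 kJ.
The hot reservoir loses entropy Q_H/T_H = 693/400.00 = 1.732 kJ/K; the cold reservoir gains Q_C/T_C = 607.8/297.00 = 2.046 kJ/K.
ΔS_univ = −Q_H/T_H + Q_C/T_C = 0.314 kJ/K (> 0, since η = 0.123 < η_Carnot = 0.257).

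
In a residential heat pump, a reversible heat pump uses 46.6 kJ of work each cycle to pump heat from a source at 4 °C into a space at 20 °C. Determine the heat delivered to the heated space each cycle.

Q_H ≈ 853.8 kJ

T_H = 20 °C → 20 + 273.15 = 293.15 K.
T_C = 4 °C → 4 + 273.15 = 277.15 K.
Reversible heating COP: COP_HP = T_H/(T_H − T_C) = 293.15/16.00 = 18.3219.
Q_H = COP_HP · W = 18.3219 × 46.6 = 853.8 kJ.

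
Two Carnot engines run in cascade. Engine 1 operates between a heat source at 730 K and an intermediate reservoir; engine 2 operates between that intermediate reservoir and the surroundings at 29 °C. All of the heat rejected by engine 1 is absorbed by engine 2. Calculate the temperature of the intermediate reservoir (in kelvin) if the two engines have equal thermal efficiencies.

T_C = 29 °C → 29 + 273.15 = 302.15 K.
Equal efficiencies require 1 − T_m/T_H = 1 − T_C/T_m, i.e. T_m/T_H = T_C/T_m, so T_m = √(T_H·T_C) = √(730.00 × 302.15) = 469.6 K.

T_m ≈ 469.6 K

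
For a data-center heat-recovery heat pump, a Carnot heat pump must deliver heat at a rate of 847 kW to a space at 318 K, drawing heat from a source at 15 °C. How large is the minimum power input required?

T_C = 15 °C → 15 + 273.15 = 288.15 K.
COP_HP = T_H/(T_H − T_C) = 318.00/29.85 = 10.6533.
W = Q_H/COP_HP = 847/10.6533 = 79.51 kW.

Ẇ_in ≈ 79.51 kW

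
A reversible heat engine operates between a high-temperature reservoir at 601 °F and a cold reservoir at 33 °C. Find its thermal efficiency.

T_H = 601 °F → (601 − 32) × 5/9 = 316.11 °C = 589.26 K.
T_C = 33 °C → 33 + 273.15 = 306.15 K.
η_rev = 1 − T_C/T_H = 1 − 306.15/589.26 = 0.480.

η ≈ 0.480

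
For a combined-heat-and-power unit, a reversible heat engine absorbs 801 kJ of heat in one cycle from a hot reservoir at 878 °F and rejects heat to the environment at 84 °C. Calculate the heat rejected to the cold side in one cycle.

Q_C ≈ 385.0 kJ

T_H = 878 °F → (878 − 32) × 5/9 = 470.00 °C = 743.15 K.
T_C = 84 °C → 84 + 273.15 = 357.15 K.
η_rev = 1 − T_C/T_H = 1 − 357.15/743.15 = 0.5194.
For a reversible cycle Q_C/Q_H = T_C/T_H, so Q_C = 801 × 357.15/743.15 = 385.0 kJ.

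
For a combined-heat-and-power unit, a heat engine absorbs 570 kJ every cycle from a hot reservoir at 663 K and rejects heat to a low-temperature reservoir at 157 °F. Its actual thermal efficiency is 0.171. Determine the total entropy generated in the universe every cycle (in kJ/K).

T_C = 157 °F → (157 − 32) × 5/9 = 69.44 °C = 342.59 K.
W = η·Q_H = 0.171 × 570 = 97.47 kJ, so Q_C = Q_H − W = 472.5 kJ.
The hot reservoir loses entropy Q_H/T_H = 570/663.00 = 0.8597 kJ/K; the cold reservoir gains Q_C/T_C = 472.5/342.59 = 1.379 kJ/K.
ΔS_univ = −Q_H/T_H + Q_C/T_C = 0.520 kJ/K (> 0, since η = 0.171 < η_Carnot = 0.483).

ΔS_univ ≈ 0.520 kJ/K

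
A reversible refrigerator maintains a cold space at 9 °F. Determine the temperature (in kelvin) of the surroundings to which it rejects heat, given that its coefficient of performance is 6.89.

T_H ≈ 298.2 K

T_C = 9 °F → (9 − 32) × 5/9 = -12.78 °C = 260.37 K.
COP_R = T_C/(T_H − T_C) ⇒ T_H = T_C·(1 + 1/COP_R) = 260.37 × (1 + 1/6.89) = 298.2 K.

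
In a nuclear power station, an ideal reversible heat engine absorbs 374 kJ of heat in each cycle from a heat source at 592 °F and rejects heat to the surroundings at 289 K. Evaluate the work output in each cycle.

T_H = 592 °F → (592 − 32) × 5/9 = 311.11 °C = 584.26 K.
The Carnot efficiency is η = 1 − T_C/T_H = 1 − 289.00/584.26 = 0.5054.
W = η·Q_H = 0.5054 × 374 = 189.0 kJ.

W ≈ 189.0 kJ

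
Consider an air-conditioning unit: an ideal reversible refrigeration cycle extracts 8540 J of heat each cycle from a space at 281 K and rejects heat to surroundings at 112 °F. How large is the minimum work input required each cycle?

W_in ≈ 1110 J

T_H = 112 °F → (112 − 32) × 5/9 = 44.44 °C = 317.59 K.
The reversible coefficient of performance is COP_R = T_C/(T_H − T_C) = 281.00/36.59 = 7.6788.
W = Q_C/COP_R = 8540/7.6788 = 1110 J.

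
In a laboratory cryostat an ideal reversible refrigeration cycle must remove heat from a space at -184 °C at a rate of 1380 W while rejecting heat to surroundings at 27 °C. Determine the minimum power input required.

T_H = 27 °C → 27 + 273.15 = 300.15 K.
T_C = -184 °C → -184 + 273.15 = 89.15 K.
COP_R = T_C/(T_H − T_C) = 89.15/211.00 = 0.4225.
W = Q_C/COP_R = 1380/0.4225 = 3270 W.

Ẇ_in ≈ 3270 W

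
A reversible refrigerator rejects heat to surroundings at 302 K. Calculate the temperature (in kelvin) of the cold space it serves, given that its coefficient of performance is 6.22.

COP_R = T_C/(T_H − T_C) ⇒ T_C = T_H·COP_R/(1 + COP_R) = 302.00 × 6.22/(1 + 6.22) = 260 K.

T_C ≈ 260 K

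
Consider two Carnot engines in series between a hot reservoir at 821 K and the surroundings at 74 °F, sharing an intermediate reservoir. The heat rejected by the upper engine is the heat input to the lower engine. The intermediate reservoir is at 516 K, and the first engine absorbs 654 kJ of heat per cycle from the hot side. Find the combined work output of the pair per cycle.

T_C = 74 °F → (74 − 32) × 5/9 = 23.33 °C = 296.48 K.
Two reversible stages in series are equivalent to a single Carnot engine between T_H and T_C, so η_total = 1 − T_C/T_H = 1 − 296.48/821.00 = 0.6389.
W_total = η_total · Q_H = 0.6389 × 654 = 418 kJ.

W_total ≈ 418 kJ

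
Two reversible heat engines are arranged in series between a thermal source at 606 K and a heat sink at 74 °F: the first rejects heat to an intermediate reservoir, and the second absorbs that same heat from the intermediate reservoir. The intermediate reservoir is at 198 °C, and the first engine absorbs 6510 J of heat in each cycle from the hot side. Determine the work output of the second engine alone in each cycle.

T_C = 74 °F → (74 − 32) × 5/9 = 23.33 °C = 296.48 K.
T_m = 198 °C → 198 + 273.15 = 471.15 K.
Heat entering the second stage: Q_m = Q_H·(T_m/T_H) = 6510 × 471.15/606.00 = 5061 J.
Second-stage efficiency η₂ = 1 − T_C/T_m = 1 − 296.48/471.15 = 0.3707, so W₂ = η₂·Q_m = 1876 J.

W₂ ≈ 1876 J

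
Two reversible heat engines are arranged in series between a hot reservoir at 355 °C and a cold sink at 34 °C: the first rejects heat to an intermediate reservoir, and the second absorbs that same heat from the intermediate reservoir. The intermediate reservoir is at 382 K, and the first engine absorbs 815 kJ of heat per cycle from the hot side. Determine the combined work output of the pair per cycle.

W_total ≈ 416 kJ

T_H = 355 °C → 355 + 273.15 = 628.15 K.
T_C = 34 °C → 34 + 273.15 = 307.15 K.
Two reversible stages in series are equivalent to a single Carnot engine between T_H and T_C, so η_total = 1 − T_C/T_H = 1 − 307.15/628.15 = 0.5110.
W_total = η_total · Q_H = 0.5110 × 815 = 416 kJ.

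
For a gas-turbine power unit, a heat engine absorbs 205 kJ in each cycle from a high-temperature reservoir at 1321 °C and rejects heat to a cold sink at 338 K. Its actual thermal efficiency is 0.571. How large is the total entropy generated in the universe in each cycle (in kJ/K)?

ΔS_univ ≈ 0.132 kJ/K

T_H = 1321 °C → 1321 + 273.15 = 1594.15 K.
W = η·Q_H = 0.571 × 205 = 117.1 kJ, so Q_C = Q_H − W = 87.95 kJ.
The hot reservoir loses entropy Q_H/T_H = 205/1594.15 = 0.1286 kJ/K; the cold reservoir gains Q_C/T_C = 87.95/338.00 = 0.2602 kJ/K.
ΔS_univ = −Q_H/T_H + Q_C/T_C = 0.132 kJ/K (> 0, since η = 0.571 < η_Carnot = 0.788).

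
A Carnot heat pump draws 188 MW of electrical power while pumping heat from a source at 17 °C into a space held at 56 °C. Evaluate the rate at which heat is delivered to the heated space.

Q̇_H ≈ 1590 MW

T_H = 56 °C → 56 + 273.15 = 329.15 K.
T_C = 17 °C → 17 + 273.15 = 290.15 K.
For a reversible heat pump, COP_HP = T_H/(T_H − T_C) = 329.15/39.00 = 8.4397.
Q_H = COP_HP · W = 8.4397 × 188 = 1590 MW.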